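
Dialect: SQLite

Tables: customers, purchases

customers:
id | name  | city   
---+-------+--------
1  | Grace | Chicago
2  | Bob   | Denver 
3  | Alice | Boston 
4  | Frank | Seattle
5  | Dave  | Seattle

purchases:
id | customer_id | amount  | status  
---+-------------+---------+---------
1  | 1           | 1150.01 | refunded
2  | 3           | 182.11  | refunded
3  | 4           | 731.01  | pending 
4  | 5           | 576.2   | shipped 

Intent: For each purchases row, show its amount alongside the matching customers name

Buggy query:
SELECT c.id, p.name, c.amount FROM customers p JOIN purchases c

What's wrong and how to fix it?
Bug: JOIN with no ON clause produces a cartesian product; every purchases row pairs with every customers row

Fix: Specify the join condition linking the foreign key to the parent id

Corrected query:
SELECT c.id, p.name, c.amount FROM customers p JOIN purchases c ON c.customer_id = p.id

Result:
id | name  | amount 
---+-------+--------
1  | Grace | 1150.01
2  | Alice | 182.11 
3  | Frank | 731.01 
4  | Dave  | 576.2  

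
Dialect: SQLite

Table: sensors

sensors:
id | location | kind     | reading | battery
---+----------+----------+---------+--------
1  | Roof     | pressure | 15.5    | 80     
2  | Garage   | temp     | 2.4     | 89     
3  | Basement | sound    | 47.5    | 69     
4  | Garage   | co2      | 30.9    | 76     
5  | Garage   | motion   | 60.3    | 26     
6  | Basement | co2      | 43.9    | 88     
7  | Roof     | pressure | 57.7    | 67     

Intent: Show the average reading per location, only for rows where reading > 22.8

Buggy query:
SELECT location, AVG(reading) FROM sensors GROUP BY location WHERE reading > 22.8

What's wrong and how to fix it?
Bug: Row-level WHERE must come before GROUP BY in the clause order

Fix: Place WHERE between FROM and GROUP BY

Corrected query:
SELECT location, AVG(reading) FROM sensors WHERE reading > 22.8 GROUP BY location

Result:
location | AVG(reading)
---------+-------------
Basement | 45.7        
Garage   | 45.6        
Roof     | 57.7        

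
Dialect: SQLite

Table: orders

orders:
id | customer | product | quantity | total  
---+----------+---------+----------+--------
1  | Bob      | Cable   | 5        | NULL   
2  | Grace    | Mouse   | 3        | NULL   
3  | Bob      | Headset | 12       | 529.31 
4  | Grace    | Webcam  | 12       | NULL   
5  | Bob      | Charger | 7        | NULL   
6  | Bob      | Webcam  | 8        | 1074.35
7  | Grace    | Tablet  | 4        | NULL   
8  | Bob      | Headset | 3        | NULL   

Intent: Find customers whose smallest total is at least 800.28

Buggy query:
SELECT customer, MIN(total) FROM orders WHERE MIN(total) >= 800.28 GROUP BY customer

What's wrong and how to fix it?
Bug: Aggregates like MIN are computed per group after WHERE runs

Fix: Replace WHERE with HAVING after the GROUP BY

Corrected query:
SELECT customer, MIN(total) FROM orders GROUP BY customer HAVING MIN(total) >= 800.28

Result:
(no rows)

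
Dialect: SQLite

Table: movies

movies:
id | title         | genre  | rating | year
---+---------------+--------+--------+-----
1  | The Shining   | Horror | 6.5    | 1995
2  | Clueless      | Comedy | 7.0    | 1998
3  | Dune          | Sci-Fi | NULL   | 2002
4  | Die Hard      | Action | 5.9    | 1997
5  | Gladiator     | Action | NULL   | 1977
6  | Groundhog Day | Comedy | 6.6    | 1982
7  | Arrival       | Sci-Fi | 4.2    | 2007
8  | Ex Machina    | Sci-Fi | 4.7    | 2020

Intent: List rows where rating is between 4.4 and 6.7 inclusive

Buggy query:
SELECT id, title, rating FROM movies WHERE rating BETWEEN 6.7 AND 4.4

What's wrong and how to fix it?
Bug: BETWEEN expects the lower bound first; with 6.7 AND 4.4 the range is empty

Fix: Swap the bounds so the smaller value comes first

Corrected query:
SELECT id, title, rating FROM movies WHERE rating BETWEEN 4.4 AND 6.7

Result:
id | title         | rating
---+---------------+-------
1  | The Shining   | 6.5   
4  | Die Hard      | 5.9   
6  | Groundhog Day | 6.6   
8  | Ex Machina    | 4.7   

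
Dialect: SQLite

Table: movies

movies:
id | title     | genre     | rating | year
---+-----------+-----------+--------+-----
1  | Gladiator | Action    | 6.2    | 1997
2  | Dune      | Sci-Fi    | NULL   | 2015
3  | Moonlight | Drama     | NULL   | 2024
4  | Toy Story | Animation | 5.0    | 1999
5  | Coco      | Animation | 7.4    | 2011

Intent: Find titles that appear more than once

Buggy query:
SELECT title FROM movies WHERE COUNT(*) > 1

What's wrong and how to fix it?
Bug: WHERE can't reference COUNT(*); aggregates are computed after WHERE

Fix: Group first, then use HAVING for the count condition

Corrected query:
SELECT title FROM movies GROUP BY title HAVING COUNT(*) > 1

Result:
(no rows)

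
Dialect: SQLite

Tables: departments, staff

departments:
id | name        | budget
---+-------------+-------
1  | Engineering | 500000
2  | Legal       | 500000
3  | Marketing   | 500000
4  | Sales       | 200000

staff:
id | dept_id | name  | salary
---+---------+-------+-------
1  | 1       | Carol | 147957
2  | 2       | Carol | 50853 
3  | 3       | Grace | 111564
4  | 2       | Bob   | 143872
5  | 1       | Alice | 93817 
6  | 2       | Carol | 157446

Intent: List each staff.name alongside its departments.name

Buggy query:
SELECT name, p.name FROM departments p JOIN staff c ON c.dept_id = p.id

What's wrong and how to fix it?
Bug: 'name' exists in both joined tables, so the database can't tell which one is meant

Fix: Qualify the column with its table alias (c.name)

Corrected query:
SELECT c.name, p.name FROM departments p JOIN staff c ON c.dept_id = p.id

Result:
name  | name       
------+------------
Carol | Engineering
Carol | Legal      
Grace | Marketing  
Bob   | Legal      
Alice | Engineering
Carol | Legal      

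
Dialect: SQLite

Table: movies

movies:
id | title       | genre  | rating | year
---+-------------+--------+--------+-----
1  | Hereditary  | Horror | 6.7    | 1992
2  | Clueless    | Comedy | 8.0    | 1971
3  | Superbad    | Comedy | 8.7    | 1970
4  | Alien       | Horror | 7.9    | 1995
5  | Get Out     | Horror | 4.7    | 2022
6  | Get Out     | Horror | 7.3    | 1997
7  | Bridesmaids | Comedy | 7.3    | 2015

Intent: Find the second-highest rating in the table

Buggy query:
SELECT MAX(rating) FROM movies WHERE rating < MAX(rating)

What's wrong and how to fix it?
Bug: MAX(rating) on the right of the comparison is an aggregate-in-WHERE error

Fix: Compute the overall MAX in a subquery, then take MAX of rows below it

Corrected query:
SELECT MAX(rating) FROM movies WHERE rating < (SELECT MAX(rating) FROM movies)

Result:
MAX(rating)
-----------
8          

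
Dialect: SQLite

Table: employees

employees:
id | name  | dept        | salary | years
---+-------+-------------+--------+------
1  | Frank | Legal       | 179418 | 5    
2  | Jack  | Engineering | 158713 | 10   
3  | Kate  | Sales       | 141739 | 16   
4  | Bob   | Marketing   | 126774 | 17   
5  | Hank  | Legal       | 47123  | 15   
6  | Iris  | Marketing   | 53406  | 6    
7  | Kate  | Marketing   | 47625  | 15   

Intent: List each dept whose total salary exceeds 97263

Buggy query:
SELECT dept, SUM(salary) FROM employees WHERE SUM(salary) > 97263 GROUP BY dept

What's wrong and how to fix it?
Bug: WHERE runs before GROUP BY, so aggregates aren't available there

Fix: Use HAVING (which filters groups after aggregation) instead of WHERE

Corrected query:
SELECT dept, SUM(salary) FROM employees GROUP BY dept HAVING SUM(salary) > 97263

Result:
dept        | SUM(salary)
------------+------------
Engineering | 158713     
Legal       | 226541     
Marketing   | 227805     
Sales       | 141739     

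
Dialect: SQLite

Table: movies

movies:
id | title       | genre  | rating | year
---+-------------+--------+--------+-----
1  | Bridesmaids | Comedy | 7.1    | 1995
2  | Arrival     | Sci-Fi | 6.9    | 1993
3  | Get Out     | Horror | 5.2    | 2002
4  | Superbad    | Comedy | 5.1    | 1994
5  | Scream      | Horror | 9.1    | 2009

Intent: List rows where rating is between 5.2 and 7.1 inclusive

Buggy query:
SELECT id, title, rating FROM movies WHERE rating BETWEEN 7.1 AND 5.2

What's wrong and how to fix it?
Bug: BETWEEN expects the lower bound first; with 7.1 AND 5.2 the range is empty

Fix: Write BETWEEN 5.2 AND 7.1

Corrected query:
SELECT id, title, rating FROM movies WHERE rating BETWEEN 5.2 AND 7.1

Result:
id | title       | rating
---+-------------+-------
1  | Bridesmaids | 7.1   
2  | Arrival     | 6.9   
3  | Get Out     | 5.2   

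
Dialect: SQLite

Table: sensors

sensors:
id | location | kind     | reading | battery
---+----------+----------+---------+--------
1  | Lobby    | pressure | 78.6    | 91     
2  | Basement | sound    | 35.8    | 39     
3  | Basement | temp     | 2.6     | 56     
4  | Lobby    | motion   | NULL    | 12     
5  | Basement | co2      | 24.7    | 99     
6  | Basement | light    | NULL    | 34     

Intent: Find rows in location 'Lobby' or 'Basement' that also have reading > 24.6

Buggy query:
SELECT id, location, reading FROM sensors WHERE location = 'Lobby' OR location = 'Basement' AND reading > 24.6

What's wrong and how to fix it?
Bug: AND binds tighter than OR, so this parses as location = 'Lobby' OR (location = 'Basement' AND reading > 24.6)

Fix: Add parentheses around the OR so the AND applies to both alternatives

Corrected query:
SELECT id, location, reading FROM sensors WHERE (location = 'Lobby' OR location = 'Basement') AND reading > 24.6

Result:
id | location | reading
---+----------+--------
1  | Lobby    | 78.6   
2  | Basement | 35.8   
5  | Basement | 24.7   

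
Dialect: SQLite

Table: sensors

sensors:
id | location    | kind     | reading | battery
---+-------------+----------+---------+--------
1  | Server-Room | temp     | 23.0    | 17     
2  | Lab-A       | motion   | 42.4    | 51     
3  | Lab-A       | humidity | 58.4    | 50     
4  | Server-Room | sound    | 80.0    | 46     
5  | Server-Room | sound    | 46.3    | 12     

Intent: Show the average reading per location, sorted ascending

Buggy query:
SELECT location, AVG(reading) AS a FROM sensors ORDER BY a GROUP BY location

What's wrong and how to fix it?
Bug: GROUP BY must precede ORDER BY

Fix: Move ORDER BY to the end, after GROUP BY

Corrected query:
SELECT location, AVG(reading) AS a FROM sensors GROUP BY location ORDER BY a

Result:
location    | a        
------------+----------
Server-Room | 49.766667
Lab-A       | 50.4     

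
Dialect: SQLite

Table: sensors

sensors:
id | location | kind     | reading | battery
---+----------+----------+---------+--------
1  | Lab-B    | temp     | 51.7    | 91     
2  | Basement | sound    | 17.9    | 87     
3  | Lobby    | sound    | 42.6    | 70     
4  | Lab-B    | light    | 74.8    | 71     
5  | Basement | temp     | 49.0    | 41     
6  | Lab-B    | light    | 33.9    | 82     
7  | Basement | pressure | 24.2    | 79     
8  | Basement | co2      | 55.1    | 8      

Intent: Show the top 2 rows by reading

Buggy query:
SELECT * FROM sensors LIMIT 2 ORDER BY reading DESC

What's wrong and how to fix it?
Bug: ORDER BY cannot follow LIMIT; LIMIT is the final clause

Fix: Sort with ORDER BY, then apply LIMIT

Corrected query:
SELECT * FROM sensors ORDER BY reading DESC LIMIT 2

Result:
id | location | kind  | reading | battery
---+----------+-------+---------+--------
4  | Lab-B    | light | 74.8    | 71     
8  | Basement | co2   | 55.1    | 8      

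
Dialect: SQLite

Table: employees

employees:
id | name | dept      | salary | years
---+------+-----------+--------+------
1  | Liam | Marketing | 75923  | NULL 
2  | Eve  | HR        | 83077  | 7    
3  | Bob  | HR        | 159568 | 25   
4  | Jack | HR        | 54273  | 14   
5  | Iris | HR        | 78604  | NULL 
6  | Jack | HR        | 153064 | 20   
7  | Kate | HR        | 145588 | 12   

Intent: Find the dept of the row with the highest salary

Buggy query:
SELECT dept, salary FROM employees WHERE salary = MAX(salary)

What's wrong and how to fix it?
Bug: MAX(salary) is an aggregate and cannot be used directly in WHERE

Fix: Wrap MAX in a scalar subquery so WHERE compares against a single value

Corrected query:
SELECT dept, salary FROM employees WHERE salary = (SELECT MAX(salary) FROM employees)

Result:
dept | salary
-----+-------
HR   | 159568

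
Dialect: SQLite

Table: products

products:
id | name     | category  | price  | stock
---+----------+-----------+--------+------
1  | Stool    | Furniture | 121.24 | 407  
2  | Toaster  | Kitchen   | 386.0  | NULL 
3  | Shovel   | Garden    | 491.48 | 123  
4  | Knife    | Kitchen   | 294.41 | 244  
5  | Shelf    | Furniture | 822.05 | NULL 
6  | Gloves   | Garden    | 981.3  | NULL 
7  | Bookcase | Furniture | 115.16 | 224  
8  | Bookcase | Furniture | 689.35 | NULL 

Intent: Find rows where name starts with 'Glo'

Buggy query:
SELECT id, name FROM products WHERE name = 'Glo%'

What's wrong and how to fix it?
Bug: Wildcards only work with LIKE; '=' treats '%' as a literal character

Fix: Use LIKE for wildcard pattern matching

Corrected query:
SELECT id, name FROM products WHERE name LIKE 'Glo%'

Result:
id | name  
---+-------
6  | Gloves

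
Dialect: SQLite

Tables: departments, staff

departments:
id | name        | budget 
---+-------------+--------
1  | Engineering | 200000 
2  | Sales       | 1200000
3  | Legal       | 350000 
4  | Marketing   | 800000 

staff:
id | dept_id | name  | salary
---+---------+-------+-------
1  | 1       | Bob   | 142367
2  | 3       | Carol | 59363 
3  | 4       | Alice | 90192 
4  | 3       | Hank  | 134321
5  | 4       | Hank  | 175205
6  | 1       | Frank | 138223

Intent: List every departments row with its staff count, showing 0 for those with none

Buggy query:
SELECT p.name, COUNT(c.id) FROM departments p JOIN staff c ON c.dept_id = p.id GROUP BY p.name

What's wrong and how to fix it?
Bug: INNER JOIN drops departments rows that have no matching staff rows

Fix: Switch to LEFT JOIN to retain unmatched parent rows

Corrected query:
SELECT p.name, COUNT(c.id) FROM departments p LEFT JOIN staff c ON c.dept_id = p.id GROUP BY p.name

Result:
name        | COUNT(c.id)
------------+------------
Engineering | 2          
Legal       | 2          
Marketing   | 2          
Sales       | 0          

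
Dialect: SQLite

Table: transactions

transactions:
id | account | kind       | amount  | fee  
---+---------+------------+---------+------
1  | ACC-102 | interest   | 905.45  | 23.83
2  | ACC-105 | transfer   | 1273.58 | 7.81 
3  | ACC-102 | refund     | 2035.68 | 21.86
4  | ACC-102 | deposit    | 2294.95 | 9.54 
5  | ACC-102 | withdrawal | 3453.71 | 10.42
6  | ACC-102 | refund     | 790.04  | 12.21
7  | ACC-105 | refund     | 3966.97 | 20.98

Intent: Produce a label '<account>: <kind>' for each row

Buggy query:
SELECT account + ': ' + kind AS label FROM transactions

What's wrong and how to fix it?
Bug: SQLite uses || for string concatenation; + coerces text to numbers (yielding 0)

Fix: Replace + with || to concatenate text

Corrected query:
SELECT account || ': ' || kind AS label FROM transactions

Result:
label              
-------------------
ACC-102: interest  
ACC-105: transfer  
ACC-102: refund    
ACC-102: deposit   
ACC-102: withdrawal
ACC-102: refund    
ACC-105: refund    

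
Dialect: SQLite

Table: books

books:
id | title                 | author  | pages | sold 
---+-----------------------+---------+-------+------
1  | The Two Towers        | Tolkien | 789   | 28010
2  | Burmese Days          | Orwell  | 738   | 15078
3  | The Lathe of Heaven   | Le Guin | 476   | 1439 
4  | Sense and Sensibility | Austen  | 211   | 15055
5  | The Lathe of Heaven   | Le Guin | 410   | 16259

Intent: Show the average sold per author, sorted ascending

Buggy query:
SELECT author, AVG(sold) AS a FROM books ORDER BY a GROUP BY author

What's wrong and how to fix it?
Bug: ORDER BY appears before GROUP BY; SQL clause order requires GROUP BY first

Fix: Reorder: SELECT … FROM … GROUP BY … ORDER BY …

Corrected query:
SELECT author, AVG(sold) AS a FROM books GROUP BY author ORDER BY a

Result:
author  | a    
--------+------
Le Guin | 8849 
Austen  | 15055
Orwell  | 15078
Tolkien | 28010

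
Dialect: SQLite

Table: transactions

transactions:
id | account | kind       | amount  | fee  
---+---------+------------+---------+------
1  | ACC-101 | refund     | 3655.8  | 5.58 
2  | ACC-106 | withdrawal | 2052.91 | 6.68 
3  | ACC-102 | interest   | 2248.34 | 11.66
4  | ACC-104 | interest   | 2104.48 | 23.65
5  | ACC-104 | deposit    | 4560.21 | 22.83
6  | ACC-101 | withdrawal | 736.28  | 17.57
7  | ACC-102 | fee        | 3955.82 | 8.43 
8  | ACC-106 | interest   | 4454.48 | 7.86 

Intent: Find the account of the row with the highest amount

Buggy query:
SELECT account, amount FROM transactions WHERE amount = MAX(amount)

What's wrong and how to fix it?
Bug: MAX(amount) is an aggregate and cannot be used directly in WHERE

Fix: Use a subquery: WHERE amount = (SELECT MAX(amount) FROM transactions)

Corrected query:
SELECT account, amount FROM transactions WHERE amount = (SELECT MAX(amount) FROM transactions)

Result:
account | amount 
--------+--------
ACC-104 | 4560.21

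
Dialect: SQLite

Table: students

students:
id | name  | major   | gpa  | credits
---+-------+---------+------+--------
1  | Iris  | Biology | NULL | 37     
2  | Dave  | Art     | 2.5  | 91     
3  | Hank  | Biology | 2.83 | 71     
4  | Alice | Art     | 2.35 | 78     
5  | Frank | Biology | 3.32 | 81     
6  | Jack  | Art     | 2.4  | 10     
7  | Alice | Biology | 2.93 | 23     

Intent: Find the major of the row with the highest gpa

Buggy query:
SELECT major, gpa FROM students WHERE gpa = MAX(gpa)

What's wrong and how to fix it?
Bug: MAX(gpa) is an aggregate and cannot be used directly in WHERE

Fix: Use a subquery: WHERE gpa = (SELECT MAX(gpa) FROM students)

Corrected query:
SELECT major, gpa FROM students WHERE gpa = (SELECT MAX(gpa) FROM students)

Result:
major   | gpa 
--------+-----
Biology | 3.32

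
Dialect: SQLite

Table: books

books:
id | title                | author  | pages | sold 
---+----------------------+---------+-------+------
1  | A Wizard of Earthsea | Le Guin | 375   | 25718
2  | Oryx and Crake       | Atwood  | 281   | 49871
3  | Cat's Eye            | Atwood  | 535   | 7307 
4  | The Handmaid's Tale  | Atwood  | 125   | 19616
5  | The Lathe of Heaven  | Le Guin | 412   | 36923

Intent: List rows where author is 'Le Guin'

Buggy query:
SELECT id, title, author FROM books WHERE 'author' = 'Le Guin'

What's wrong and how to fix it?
Bug: 'author' in single quotes is a string literal, not the column; the comparison is literal-vs-literal and never true

Fix: Reference the column as author without single quotes

Corrected query:
SELECT id, title, author FROM books WHERE author = 'Le Guin'

Result:
id | title                | author 
---+----------------------+--------
1  | A Wizard of Earthsea | Le Guin
5  | The Lathe of Heaven  | Le Guin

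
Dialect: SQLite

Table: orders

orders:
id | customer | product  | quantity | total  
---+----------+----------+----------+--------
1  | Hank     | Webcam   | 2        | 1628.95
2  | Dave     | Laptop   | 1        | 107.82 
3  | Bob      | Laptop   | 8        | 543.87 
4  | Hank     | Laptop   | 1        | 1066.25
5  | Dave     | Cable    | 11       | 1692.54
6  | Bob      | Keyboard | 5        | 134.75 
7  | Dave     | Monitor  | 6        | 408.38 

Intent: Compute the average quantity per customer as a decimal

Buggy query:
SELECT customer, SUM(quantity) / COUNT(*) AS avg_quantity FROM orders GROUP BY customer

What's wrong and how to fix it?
Bug: Both operands are integers, so '/' performs integer division and truncates

Fix: Cast one side to REAL so the division keeps the fractional part

Corrected query:
SELECT customer, SUM(quantity) * 1.0 / COUNT(*) AS avg_quantity FROM orders GROUP BY customer

Result:
customer | avg_quantity
---------+-------------
Bob      | 6.5         
Dave     | 6           
Hank     | 1.5         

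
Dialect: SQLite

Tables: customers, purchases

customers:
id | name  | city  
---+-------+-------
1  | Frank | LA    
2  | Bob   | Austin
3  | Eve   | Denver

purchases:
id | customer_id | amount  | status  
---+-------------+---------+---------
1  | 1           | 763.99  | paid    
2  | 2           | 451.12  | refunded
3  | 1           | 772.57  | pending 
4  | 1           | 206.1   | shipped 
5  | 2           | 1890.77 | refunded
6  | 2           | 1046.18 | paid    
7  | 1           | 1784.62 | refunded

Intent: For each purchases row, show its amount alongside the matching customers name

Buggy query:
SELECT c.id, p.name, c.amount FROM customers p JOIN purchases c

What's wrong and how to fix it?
Bug: JOIN with no ON clause produces a cartesian product; every purchases row pairs with every customers row

Fix: Specify the join condition linking the foreign key to the parent id

Corrected query:
SELECT c.id, p.name, c.amount FROM customers p JOIN purchases c ON c.customer_id = p.id

Result:
id | name  | amount 
---+-------+--------
1  | Frank | 763.99 
2  | Bob   | 451.12 
3  | Frank | 772.57 
4  | Frank | 206.1  
5  | Bob   | 1890.77
6  | Bob   | 1046.18
7  | Frank | 1784.62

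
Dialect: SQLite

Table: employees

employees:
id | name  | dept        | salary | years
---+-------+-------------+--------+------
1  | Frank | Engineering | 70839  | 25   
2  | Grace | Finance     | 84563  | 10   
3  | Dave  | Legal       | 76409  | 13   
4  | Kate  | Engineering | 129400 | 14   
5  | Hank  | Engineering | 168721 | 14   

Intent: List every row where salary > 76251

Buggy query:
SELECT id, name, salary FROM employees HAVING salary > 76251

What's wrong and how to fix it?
Bug: HAVING filters the output of aggregation, but this query has no GROUP BY and no aggregate functions, so SQLite rejects it (HAVING clause on a non-aggregate query); the condition here is per row

Fix: Replace HAVING with WHERE since the condition applies to individual rows

Corrected query:
SELECT id, name, salary FROM employees WHERE salary > 76251

Result:
id | name  | salary
---+-------+-------
2  | Grace | 84563 
3  | Dave  | 76409 
4  | Kate  | 129400
5  | Hank  | 168721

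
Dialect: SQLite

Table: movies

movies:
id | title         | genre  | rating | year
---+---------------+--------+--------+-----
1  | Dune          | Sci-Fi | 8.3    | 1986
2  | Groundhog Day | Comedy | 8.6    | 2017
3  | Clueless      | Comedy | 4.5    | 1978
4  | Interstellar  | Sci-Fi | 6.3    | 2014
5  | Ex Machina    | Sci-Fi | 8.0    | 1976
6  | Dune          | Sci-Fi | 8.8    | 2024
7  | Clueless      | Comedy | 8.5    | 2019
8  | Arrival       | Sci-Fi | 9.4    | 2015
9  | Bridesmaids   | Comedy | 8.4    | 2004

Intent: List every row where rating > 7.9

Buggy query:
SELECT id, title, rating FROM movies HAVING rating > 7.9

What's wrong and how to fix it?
Bug: This is a non-aggregate query (no GROUP BY, no aggregates), so in SQLite the HAVING clause is invalid here; a row-level condition belongs in WHERE

Fix: Use WHERE for row-level filtering

Corrected query:
SELECT id, title, rating FROM movies WHERE rating > 7.9

Result:
id | title         | rating
---+---------------+-------
1  | Dune          | 8.3   
2  | Groundhog Day | 8.6   
5  | Ex Machina    | 8     
6  | Dune          | 8.8   
7  | Clueless      | 8.5   
8  | Arrival       | 9.4   
9  | Bridesmaids   | 8.4   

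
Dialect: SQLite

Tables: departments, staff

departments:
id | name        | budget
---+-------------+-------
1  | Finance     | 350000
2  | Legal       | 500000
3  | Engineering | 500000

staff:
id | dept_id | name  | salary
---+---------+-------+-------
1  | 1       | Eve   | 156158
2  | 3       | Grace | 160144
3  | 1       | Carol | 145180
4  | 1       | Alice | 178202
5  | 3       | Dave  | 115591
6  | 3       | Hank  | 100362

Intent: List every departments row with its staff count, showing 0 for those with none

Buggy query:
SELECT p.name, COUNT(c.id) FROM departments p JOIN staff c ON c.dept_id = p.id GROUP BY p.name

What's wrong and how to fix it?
Bug: An inner join excludes parents with zero children

Fix: Switch to LEFT JOIN to retain unmatched parent rows

Corrected query:
SELECT p.name, COUNT(c.id) FROM departments p LEFT JOIN staff c ON c.dept_id = p.id GROUP BY p.name

Result:
name        | COUNT(c.id)
------------+------------
Engineering | 3          
Finance     | 3          
Legal       | 0          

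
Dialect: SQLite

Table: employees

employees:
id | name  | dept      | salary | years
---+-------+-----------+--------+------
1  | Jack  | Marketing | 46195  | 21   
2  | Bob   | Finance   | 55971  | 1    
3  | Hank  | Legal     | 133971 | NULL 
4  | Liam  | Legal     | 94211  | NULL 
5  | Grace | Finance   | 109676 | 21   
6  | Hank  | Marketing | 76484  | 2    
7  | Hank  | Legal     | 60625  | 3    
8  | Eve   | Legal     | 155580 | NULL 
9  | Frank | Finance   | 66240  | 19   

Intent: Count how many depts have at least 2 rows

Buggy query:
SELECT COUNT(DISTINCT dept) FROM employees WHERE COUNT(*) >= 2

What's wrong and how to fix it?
Bug: COUNT(*) cannot appear in WHERE; the per-group count doesn't exist yet

Fix: Use a subquery that GROUPs and filters with HAVING, then count its rows

Corrected query:
SELECT COUNT(*) FROM (SELECT dept FROM employees GROUP BY dept HAVING COUNT(*) >= 2)

Result:
COUNT(*)
--------
3       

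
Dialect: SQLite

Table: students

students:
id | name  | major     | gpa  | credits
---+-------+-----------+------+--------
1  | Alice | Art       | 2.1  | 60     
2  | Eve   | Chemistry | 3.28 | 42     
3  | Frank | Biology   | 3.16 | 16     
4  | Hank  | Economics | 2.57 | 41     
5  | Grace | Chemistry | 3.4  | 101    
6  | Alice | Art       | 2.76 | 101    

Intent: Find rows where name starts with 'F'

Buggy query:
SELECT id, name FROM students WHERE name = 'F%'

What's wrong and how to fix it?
Bug: '=' compares the literal string including the % character; pattern matching needs LIKE

Fix: Use LIKE for wildcard pattern matching

Corrected query:
SELECT id, name FROM students WHERE name LIKE 'F%'

Result:
id | name 
---+------
3  | Frank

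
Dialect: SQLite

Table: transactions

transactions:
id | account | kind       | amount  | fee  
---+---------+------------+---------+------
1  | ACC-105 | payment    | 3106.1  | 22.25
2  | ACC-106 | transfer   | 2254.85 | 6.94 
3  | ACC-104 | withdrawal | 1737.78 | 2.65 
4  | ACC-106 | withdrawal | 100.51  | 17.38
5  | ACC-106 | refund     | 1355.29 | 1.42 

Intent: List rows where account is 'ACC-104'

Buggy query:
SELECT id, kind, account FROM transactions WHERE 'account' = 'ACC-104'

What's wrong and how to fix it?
Bug: 'account' in single quotes is a string literal, not the column; the comparison is literal-vs-literal and never true

Fix: Remove the quotes around the column name (or use double quotes for an identifier)

Corrected query:
SELECT id, kind, account FROM transactions WHERE account = 'ACC-104'

Result:
id | kind       | account
---+------------+--------
3  | withdrawal | ACC-104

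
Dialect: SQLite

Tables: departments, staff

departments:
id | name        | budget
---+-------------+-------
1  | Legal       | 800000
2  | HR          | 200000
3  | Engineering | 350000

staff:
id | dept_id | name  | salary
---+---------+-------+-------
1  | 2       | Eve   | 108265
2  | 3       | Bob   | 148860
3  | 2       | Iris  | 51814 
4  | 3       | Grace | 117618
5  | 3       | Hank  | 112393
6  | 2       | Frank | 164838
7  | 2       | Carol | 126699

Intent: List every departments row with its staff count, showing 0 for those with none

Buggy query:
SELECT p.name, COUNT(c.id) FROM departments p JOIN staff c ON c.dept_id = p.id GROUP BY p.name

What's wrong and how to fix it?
Bug: An inner join excludes parents with zero children

Fix: Switch to LEFT JOIN to retain unmatched parent rows

Corrected query:
SELECT p.name, COUNT(c.id) FROM departments p LEFT JOIN staff c ON c.dept_id = p.id GROUP BY p.name

Result:
name        | COUNT(c.id)
------------+------------
Engineering | 3          
HR          | 4          
Legal       | 0          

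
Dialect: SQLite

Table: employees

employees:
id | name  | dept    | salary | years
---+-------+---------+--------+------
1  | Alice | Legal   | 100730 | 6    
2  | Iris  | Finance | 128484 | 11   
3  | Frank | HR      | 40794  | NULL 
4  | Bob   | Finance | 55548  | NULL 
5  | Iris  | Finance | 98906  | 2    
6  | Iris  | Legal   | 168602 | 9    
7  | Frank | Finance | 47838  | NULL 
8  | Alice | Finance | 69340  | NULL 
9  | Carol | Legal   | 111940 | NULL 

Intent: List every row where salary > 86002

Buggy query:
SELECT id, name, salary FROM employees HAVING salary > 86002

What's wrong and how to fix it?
Bug: This is a non-aggregate query (no GROUP BY, no aggregates), so in SQLite the HAVING clause is invalid here; a row-level condition belongs in WHERE

Fix: Use WHERE for row-level filtering

Corrected query:
SELECT id, name, salary FROM employees WHERE salary > 86002

Result:
id | name  | salary
---+-------+-------
1  | Alice | 100730
2  | Iris  | 128484
5  | Iris  | 98906 
6  | Iris  | 168602
9  | Carol | 111940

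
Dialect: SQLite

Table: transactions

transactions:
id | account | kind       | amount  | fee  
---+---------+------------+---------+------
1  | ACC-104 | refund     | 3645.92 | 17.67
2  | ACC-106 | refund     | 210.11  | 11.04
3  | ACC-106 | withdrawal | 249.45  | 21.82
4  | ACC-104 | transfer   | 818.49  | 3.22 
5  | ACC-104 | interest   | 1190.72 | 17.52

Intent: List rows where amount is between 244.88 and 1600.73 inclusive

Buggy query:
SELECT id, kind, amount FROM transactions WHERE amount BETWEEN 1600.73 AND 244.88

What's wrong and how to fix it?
Bug: BETWEEN expects the lower bound first; with 1600.73 AND 244.88 the range is empty

Fix: Write BETWEEN 244.88 AND 1600.73

Corrected query:
SELECT id, kind, amount FROM transactions WHERE amount BETWEEN 244.88 AND 1600.73

Result:
id | kind       | amount 
---+------------+--------
3  | withdrawal | 249.45 
4  | transfer   | 818.49 
5  | interest   | 1190.72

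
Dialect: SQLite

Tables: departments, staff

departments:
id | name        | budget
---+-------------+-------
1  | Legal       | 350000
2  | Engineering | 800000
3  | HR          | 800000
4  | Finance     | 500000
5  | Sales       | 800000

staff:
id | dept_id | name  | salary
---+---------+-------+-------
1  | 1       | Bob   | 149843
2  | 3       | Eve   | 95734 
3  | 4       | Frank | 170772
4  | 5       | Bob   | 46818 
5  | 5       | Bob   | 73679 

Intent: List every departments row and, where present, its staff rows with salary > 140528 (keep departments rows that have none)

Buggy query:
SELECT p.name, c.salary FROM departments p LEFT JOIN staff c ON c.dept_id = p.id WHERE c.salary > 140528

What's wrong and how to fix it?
Bug: A WHERE condition on the right-hand table after LEFT JOIN drops unmatched parents

Fix: Move the right-table condition into the ON clause so unmatched parents are kept

Corrected query:
SELECT p.name, c.salary FROM departments p LEFT JOIN staff c ON c.dept_id = p.id AND c.salary > 140528

Result:
name        | salary
------------+-------
Legal       | 149843
Engineering | NULL  
HR          | NULL  
Finance     | 170772
Sales       | NULL  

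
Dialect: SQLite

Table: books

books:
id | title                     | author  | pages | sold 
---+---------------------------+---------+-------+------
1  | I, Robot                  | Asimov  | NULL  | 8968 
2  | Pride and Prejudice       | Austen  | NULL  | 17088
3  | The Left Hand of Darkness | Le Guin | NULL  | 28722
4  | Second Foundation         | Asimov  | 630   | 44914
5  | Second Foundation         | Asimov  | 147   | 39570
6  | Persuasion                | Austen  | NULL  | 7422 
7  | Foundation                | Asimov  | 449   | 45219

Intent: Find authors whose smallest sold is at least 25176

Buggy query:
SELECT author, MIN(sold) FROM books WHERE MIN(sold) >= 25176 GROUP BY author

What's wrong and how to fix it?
Bug: MIN() in WHERE is a misuse of aggregate

Fix: Replace WHERE with HAVING after the GROUP BY

Corrected query:
SELECT author, MIN(sold) FROM books GROUP BY author HAVING MIN(sold) >= 25176

Result:
author  | MIN(sold)
--------+----------
Le Guin | 28722    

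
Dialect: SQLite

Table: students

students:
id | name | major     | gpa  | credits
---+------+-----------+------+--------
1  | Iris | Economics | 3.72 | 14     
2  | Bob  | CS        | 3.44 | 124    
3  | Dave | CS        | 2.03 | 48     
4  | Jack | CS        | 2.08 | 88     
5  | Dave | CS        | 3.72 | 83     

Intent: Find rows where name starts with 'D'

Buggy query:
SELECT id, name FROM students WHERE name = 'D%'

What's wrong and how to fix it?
Bug: Wildcards only work with LIKE; '=' treats '%' as a literal character

Fix: Replace '=' with LIKE so 'D%' is treated as a pattern

Corrected query:
SELECT id, name FROM students WHERE name LIKE 'D%'

Result:
id | name
---+-----
3  | Dave
5  | Dave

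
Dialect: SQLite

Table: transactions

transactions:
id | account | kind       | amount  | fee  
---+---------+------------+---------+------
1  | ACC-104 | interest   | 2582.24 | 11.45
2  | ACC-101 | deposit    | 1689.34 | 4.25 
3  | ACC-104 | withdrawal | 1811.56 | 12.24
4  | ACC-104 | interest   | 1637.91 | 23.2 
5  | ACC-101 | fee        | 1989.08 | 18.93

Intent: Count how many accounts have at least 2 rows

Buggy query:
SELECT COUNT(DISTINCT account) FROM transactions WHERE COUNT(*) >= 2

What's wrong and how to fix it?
Bug: COUNT(*) cannot appear in WHERE; the per-group count doesn't exist yet

Fix: Group first with HAVING COUNT(*) >= 2, then COUNT the resulting groups

Corrected query:
SELECT COUNT(*) FROM (SELECT account FROM transactions GROUP BY account HAVING COUNT(*) >= 2)

Result:
COUNT(*)
--------
2       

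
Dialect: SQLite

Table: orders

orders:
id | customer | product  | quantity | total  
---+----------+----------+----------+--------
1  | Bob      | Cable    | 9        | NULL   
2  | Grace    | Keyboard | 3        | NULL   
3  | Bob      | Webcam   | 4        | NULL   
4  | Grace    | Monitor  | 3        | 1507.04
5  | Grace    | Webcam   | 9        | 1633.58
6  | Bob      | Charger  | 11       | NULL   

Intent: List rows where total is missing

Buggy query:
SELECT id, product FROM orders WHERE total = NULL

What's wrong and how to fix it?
Bug: Comparing to NULL with '=' never matches; NULL = NULL is unknown, not true

Fix: Use IS NULL to test for NULL

Corrected query:
SELECT id, product FROM orders WHERE total IS NULL

Result:
id | product 
---+---------
1  | Cable   
2  | Keyboard
3  | Webcam  
6  | Charger 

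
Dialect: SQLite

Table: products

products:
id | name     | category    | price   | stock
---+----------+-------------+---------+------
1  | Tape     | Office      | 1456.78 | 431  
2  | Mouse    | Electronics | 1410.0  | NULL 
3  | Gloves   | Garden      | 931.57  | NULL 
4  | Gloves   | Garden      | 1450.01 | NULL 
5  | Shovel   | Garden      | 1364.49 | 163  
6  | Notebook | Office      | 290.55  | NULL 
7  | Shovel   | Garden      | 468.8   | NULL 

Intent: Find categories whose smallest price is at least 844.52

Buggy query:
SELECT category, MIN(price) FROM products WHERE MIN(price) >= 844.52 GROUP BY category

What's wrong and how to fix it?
Bug: Aggregates like MIN are computed per group after WHERE runs

Fix: Replace WHERE with HAVING after the GROUP BY

Corrected query:
SELECT category, MIN(price) FROM products GROUP BY category HAVING MIN(price) >= 844.52

Result:
category    | MIN(price)
------------+-----------
Electronics | 1410      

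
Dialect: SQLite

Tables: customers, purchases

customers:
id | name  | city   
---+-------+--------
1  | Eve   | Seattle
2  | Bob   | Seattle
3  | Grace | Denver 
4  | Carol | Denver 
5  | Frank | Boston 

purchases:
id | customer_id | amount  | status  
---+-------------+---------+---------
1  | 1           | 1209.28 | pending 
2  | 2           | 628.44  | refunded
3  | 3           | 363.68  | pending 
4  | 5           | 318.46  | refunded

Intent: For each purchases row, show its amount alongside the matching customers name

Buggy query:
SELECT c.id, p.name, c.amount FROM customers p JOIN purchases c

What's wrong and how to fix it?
Bug: Missing join condition: each purchases row is matched to all customers rows instead of just its own

Fix: Specify the join condition linking the foreign key to the parent id

Corrected query:
SELECT c.id, p.name, c.amount FROM customers p JOIN purchases c ON c.customer_id = p.id

Result:
id | name  | amount 
---+-------+--------
1  | Eve   | 1209.28
2  | Bob   | 628.44 
3  | Grace | 363.68 
4  | Frank | 318.46 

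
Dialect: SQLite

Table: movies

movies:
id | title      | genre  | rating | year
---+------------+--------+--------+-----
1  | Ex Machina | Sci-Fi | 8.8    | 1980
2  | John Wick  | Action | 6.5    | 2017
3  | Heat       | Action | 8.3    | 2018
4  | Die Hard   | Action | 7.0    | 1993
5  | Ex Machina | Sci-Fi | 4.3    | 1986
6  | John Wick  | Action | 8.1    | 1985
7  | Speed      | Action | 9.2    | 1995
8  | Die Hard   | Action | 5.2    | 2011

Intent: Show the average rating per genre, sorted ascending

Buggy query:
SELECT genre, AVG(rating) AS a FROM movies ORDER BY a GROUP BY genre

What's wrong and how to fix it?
Bug: ORDER BY appears before GROUP BY; SQL clause order requires GROUP BY first

Fix: Reorder: SELECT … FROM … GROUP BY … ORDER BY …

Corrected query:
SELECT genre, AVG(rating) AS a FROM movies GROUP BY genre ORDER BY a

Result:
genre  | a       
-------+---------
Sci-Fi | 6.55    
Action | 7.383333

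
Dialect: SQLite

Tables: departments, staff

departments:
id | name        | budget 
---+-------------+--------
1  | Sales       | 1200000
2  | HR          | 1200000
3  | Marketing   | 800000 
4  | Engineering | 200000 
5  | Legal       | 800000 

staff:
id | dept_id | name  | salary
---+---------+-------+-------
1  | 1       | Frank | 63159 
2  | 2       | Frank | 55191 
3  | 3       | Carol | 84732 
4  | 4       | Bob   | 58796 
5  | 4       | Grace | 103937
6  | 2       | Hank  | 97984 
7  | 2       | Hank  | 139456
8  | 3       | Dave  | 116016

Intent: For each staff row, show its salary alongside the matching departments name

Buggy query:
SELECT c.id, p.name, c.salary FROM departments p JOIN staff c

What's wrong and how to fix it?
Bug: Missing join condition: each staff row is matched to all departments rows instead of just its own

Fix: Specify the join condition linking the foreign key to the parent id

Corrected query:
SELECT c.id, p.name, c.salary FROM departments p JOIN staff c ON c.dept_id = p.id

Result:
id | name        | salary
---+-------------+-------
1  | Sales       | 63159 
2  | HR          | 55191 
3  | Marketing   | 84732 
4  | Engineering | 58796 
5  | Engineering | 103937
6  | HR          | 97984 
7  | HR          | 139456
8  | Marketing   | 116016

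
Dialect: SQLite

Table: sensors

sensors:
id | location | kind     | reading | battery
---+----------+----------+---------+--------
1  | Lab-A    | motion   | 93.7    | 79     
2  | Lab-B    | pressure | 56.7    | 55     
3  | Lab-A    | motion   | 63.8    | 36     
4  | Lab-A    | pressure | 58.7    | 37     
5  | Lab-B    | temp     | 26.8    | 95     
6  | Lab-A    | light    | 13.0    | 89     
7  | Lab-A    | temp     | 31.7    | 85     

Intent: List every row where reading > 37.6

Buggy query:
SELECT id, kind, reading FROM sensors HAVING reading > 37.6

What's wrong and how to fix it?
Bug: This is a non-aggregate query (no GROUP BY, no aggregates), so in SQLite the HAVING clause is invalid here; a row-level condition belongs in WHERE

Fix: Replace HAVING with WHERE since the condition applies to individual rows

Corrected query:
SELECT id, kind, reading FROM sensors WHERE reading > 37.6

Result:
id | kind     | reading
---+----------+--------
1  | motion   | 93.7   
2  | pressure | 56.7   
3  | motion   | 63.8   
4  | pressure | 58.7   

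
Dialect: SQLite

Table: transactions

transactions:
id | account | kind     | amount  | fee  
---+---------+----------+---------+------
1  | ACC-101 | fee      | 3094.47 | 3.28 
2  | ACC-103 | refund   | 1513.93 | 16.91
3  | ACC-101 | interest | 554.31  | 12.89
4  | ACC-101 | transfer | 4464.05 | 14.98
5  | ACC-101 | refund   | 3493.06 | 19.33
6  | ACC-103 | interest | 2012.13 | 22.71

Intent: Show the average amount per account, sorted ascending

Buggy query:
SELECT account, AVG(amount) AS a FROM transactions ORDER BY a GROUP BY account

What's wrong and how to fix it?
Bug: GROUP BY must precede ORDER BY

Fix: Move ORDER BY to the end, after GROUP BY

Corrected query:
SELECT account, AVG(amount) AS a FROM transactions GROUP BY account ORDER BY a

Result:
account | a        
--------+----------
ACC-103 | 1763.03  
ACC-101 | 2901.4725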